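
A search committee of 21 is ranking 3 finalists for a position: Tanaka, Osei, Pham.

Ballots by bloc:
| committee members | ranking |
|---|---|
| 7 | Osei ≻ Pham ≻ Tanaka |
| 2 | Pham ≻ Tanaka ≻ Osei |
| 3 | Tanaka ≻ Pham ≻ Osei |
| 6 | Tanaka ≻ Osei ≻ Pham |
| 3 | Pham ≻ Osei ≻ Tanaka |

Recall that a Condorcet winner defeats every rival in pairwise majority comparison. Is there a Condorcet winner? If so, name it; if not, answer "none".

Head-to-head results (21 committee members):
Tanaka vs Osei: Tanaka wins 11–10.
Tanaka–Pham: Pham 12–9.
Osei vs Pham: Osei wins 13–8.
Every candidate loses at least once (Tanaka loses to Pham; Osei loses to Tanaka; Pham loses to Osei). The majority relation contains the cycle Tanaka beats Osei beats Pham beats Tanaka, so there is no Condorcet winner.

none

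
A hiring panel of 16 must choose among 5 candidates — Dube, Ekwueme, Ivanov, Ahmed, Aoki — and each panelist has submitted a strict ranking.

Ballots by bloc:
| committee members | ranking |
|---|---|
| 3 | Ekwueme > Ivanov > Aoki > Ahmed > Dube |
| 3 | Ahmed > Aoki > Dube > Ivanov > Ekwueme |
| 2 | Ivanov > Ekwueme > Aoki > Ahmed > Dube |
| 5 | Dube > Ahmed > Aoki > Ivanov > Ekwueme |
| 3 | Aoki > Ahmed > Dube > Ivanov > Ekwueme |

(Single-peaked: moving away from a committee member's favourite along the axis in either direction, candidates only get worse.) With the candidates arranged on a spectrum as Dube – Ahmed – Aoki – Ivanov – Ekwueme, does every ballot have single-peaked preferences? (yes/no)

Axis positions: Dube=1, Ahmed=2, Aoki=3, Ivanov=4, Ekwueme=5.
Bloc 1 (peak Ekwueme at position 5): ranking walks positions 5-4-3-2-1, expanding outward from the peak — single-peaked.
Bloc 2 (peak Ahmed at position 2): ranking walks positions 2-3-1-4-5, expanding outward from the peak — single-peaked.
Bloc 3 (peak Ivanov at position 4): ranking walks positions 4-5-3-2-1, expanding outward from the peak — single-peaked.
Bloc 4 (peak Dube at position 1): ranking walks positions 1-2-3-4-5, expanding outward from the peak — single-peaked.
Bloc 5 (peak Aoki at position 3): ranking walks positions 3-2-1-4-5, expanding outward from the peak — single-peaked.
Every ranking is single-peaked on this axis.

yes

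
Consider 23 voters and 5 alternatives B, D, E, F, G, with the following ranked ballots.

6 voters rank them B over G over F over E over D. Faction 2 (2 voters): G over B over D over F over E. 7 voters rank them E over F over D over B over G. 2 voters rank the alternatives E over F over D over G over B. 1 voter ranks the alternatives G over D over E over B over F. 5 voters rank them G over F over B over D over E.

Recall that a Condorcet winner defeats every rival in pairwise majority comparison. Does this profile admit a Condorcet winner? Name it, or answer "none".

none

Pairwise majorities:
B vs D: B preferred on 6+2+5 = 13 ballots; B wins 13–10.
B vs E: B preferred on 6+2+5 = 13 ballots; B wins 13–10.
B vs F: B preferred on 6+2+1 = 9 ballots; F wins 14–9.
B vs G: 13 to 10, B.
D vs E: D is ranked higher on 2+1+5 = 8 ballots, E on 15. E wins 15–8.
D vs F: 3 to 20, F.
D vs G: 9 to 14, G.
E vs F: E preferred on 7+2+1 = 10 ballots; F wins 13–10.
E vs G: E preferred on 7+2 = 9 ballots; G wins 14–9.
F vs G: F is ranked higher on 7+2 = 9 ballots, G on 14. G wins 14–9.
Every alternative loses at least once (B loses to F; D loses to B; E loses to B; F loses to G; G loses to B). The majority relation contains the cycle B beats G beats F beats B, so there is no Condorcet winner.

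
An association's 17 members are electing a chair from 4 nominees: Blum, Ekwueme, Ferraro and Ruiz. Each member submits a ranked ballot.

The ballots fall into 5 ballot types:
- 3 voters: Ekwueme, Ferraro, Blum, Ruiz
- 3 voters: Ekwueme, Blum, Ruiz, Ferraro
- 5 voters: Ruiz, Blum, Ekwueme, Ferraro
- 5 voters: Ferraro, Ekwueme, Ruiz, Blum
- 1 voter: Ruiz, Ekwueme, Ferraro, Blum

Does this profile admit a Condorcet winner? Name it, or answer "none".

Head-to-head results (17 voters):
Blum vs Ekwueme: Ekwueme wins 12–5.
Blum vs Ferraro: Ferraro wins 9–8.
Blum vs Ruiz: 3+3 = 6 for Blum, 11 for Ruiz — Ruiz by 11–6.
Ekwueme vs Ferraro: Ekwueme, 12–5.
Ekwueme vs Ruiz: Ekwueme wins 11–6.
Ferraro vs Ruiz: Ruiz wins 9–8.
Ekwueme defeats every rival head-to-head and is the Condorcet winner.

Ekwueme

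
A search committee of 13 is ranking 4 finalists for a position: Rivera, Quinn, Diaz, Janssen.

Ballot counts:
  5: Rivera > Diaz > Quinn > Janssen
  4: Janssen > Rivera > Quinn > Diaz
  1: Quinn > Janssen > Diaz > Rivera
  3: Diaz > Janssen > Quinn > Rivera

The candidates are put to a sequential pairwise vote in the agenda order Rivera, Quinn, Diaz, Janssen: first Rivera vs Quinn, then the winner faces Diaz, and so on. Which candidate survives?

Janssen

Round 1: Rivera vs Quinn — 9–4, Rivera advances.
Round 2: Rivera vs Diaz — 9–4, Rivera advances.
Round 3: Rivera vs Janssen — 5–8, Janssen advances.
The agenda winner is Janssen.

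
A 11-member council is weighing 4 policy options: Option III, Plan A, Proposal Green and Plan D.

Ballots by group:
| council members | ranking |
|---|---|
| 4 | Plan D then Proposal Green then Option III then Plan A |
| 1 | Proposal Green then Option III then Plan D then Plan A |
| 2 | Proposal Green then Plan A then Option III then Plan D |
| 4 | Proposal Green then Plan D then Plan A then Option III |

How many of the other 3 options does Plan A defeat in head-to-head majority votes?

1

Plan A against each rival (11 council members):
Plan A vs Option III: Plan A wins 6–5.
Plan A vs Proposal Green: 0 for Plan A, 11 for Proposal Green — Proposal Green by 11–0.
Plan A vs Plan D: Plan A preferred on 2 ballots; Plan D wins 9–2.
Plan A beats Option III; loses to Proposal Green, Plan D — 1 pairwise win.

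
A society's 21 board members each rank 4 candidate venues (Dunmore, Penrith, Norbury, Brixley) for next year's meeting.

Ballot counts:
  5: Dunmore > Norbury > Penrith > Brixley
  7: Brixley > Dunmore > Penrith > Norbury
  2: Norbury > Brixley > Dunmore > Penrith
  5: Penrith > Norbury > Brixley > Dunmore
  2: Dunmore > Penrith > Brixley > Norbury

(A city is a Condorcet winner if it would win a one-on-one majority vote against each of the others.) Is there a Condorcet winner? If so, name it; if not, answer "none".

none

Pairwise majorities:
Dunmore–Penrith: Dunmore 16–5.
Dunmore–Norbury: Dunmore 14–7.
Dunmore–Brixley: Brixley 14–7.
Penrith–Norbury: Penrith 14–7.
Penrith vs Brixley: Penrith, 12–9.
Norbury–Brixley: Norbury 12–9.
Each city drops at least one matchup (Dunmore loses to Brixley; Penrith loses to Dunmore; Norbury loses to Dunmore; Brixley loses to Penrith); the cycle Dunmore > Penrith > Brixley > Dunmore rules out a Condorcet winner.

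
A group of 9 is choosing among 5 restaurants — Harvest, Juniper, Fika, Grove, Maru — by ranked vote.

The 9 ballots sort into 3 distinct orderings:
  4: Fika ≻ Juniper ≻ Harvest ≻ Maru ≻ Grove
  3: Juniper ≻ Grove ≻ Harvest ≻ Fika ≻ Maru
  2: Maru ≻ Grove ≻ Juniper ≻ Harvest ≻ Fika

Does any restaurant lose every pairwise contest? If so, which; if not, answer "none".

none

Pairwise majorities:
Harvest vs Juniper: 0 to 9, Juniper.
Harvest vs Fika: 5 to 4, Harvest.
Harvest vs Grove: Harvest preferred on 4 ballots; Grove wins 5–4.
Harvest vs Maru: Harvest preferred on 4+3 = 7 ballots; Harvest wins 7–2.
Juniper–Fika: Juniper 5–4.
Juniper vs Grove: Juniper preferred on 4+3 = 7 ballots; Juniper wins 7–2.
Juniper vs Maru: 4+3 = 7 for Juniper, 2 for Maru — Juniper by 7–2.
Fika vs Grove: Fika preferred on 4 ballots; Grove wins 5–4.
Fika vs Maru: 7 to 2, Fika.
Grove vs Maru: 3 to 6, Maru.
Every restaurant wins at least one matchup (Harvest beats Fika; Juniper beats Harvest; Fika beats Maru; Grove beats Harvest; Maru beats Grove), so there is no Condorcet loser.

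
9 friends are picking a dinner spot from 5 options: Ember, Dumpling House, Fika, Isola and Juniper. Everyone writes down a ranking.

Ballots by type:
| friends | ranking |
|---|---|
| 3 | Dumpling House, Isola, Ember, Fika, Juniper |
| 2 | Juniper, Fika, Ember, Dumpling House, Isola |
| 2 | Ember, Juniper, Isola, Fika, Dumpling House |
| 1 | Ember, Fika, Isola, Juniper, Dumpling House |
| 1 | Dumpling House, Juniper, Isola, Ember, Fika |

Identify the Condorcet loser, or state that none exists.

Pairwise majorities:
Ember vs Dumpling House: 5 to 4, Ember.
Ember–Fika: Ember 7–2.
Ember–Isola: Ember 5–4.
Ember vs Juniper: Ember, 6–3.
Dumpling House vs Fika: 3+1 = 4 for Dumpling House, 5 for Fika — Fika by 5–4.
Dumpling House vs Isola: Dumpling House is ranked higher on 3+2+1 = 6 ballots, Isola on 3. Dumpling House wins 6–3.
Dumpling House vs Juniper: Juniper wins 5–4.
Fika vs Isola: Fika is ranked higher on 2+1 = 3 ballots, Isola on 6. Isola wins 6–3.
Fika vs Juniper: 4 to 5, Juniper.
Isola–Juniper: Juniper 5–4.
Each restaurant has at least one pairwise win (Ember beats Dumpling House; Dumpling House beats Isola; Fika beats Dumpling House; Isola beats Fika; Juniper beats Dumpling House) — no Condorcet loser.

none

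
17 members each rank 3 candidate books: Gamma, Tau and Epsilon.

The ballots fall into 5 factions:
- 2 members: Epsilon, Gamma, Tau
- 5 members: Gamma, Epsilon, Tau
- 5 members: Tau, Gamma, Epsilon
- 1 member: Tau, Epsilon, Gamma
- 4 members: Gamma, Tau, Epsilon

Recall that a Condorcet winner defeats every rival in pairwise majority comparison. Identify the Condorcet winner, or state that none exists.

Gamma

Check each pair by majority over 17 ballots:
Gamma–Tau: Gamma 11–6.
Gamma vs Epsilon: 5+5+4 = 14 for Gamma, 3 for Epsilon — Gamma by 14–3.
Tau vs Epsilon: Tau, 10–7.
Gamma beats each of Tau, Epsilon — Gamma is the Condorcet winner.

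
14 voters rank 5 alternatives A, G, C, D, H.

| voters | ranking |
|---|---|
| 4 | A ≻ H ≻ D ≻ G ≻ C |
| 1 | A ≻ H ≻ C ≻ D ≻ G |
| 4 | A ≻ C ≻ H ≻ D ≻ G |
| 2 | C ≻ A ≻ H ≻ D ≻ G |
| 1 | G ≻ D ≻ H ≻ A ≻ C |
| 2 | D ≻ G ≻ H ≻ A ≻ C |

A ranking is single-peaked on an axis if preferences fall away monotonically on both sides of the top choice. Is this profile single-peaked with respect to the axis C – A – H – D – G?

Axis positions: C=1, A=2, H=3, D=4, G=5.
Cluster 1 (peak A at position 2): ranking walks positions 2-3-4-5-1, expanding outward from the peak — single-peaked.
Cluster 2 (peak A at position 2): ranking walks positions 2-3-1-4-5, expanding outward from the peak — single-peaked.
Cluster 3 (peak A at position 2): ranking walks positions 2-1-3-4-5, expanding outward from the peak — single-peaked.
Cluster 4 (peak C at position 1): ranking walks positions 1-2-3-4-5, expanding outward from the peak — single-peaked.
Cluster 5 (peak G at position 5): ranking walks positions 5-4-3-2-1, expanding outward from the peak — single-peaked.
Cluster 6 (peak D at position 4): ranking walks positions 4-5-3-2-1, expanding outward from the peak — single-peaked.
Every ranking is single-peaked on this axis.

yes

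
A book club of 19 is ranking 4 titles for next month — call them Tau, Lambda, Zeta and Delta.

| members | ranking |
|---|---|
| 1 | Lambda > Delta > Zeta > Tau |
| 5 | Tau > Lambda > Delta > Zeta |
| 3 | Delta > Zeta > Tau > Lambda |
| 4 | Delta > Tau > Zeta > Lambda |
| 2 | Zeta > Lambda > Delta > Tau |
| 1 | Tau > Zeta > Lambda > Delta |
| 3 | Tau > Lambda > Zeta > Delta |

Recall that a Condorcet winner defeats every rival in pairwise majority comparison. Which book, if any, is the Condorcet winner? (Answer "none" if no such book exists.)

Pairwise majorities:
Tau–Lambda: Tau 16–3.
Tau vs Zeta: Tau wins 13–6.
Tau vs Delta: Delta wins 10–9.
Lambda–Zeta: Zeta 10–9.
Lambda–Delta: Lambda 12–7.
Zeta vs Delta: Delta wins 13–6.
Every book loses at least once (Tau loses to Delta; Lambda loses to Tau; Zeta loses to Tau; Delta loses to Lambda). The majority relation contains the cycle Tau > Lambda > Delta > Tau, so there is no Condorcet winner.

none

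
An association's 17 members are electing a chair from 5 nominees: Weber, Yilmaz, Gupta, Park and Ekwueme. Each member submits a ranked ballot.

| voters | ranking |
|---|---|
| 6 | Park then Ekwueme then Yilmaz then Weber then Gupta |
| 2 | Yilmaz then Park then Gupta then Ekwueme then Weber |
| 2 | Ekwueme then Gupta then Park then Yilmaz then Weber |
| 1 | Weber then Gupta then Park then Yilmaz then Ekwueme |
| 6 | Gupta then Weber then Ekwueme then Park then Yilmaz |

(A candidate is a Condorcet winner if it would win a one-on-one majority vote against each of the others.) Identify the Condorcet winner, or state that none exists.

Gupta

Pairwise majorities:
Weber vs Yilmaz: 1+6 = 7 for Weber, 10 for Yilmaz — Yilmaz by 10–7.
Weber vs Gupta: Weber preferred on 6+1 = 7 ballots; Gupta wins 10–7.
Weber vs Park: Weber preferred on 1+6 = 7 ballots; Park wins 10–7.
Weber vs Ekwueme: Weber is ranked higher on 1+6 = 7 ballots, Ekwueme on 10. Ekwueme wins 10–7.
Yilmaz vs Gupta: 6+2 = 8 for Yilmaz, 9 for Gupta — Gupta by 9–8.
Yilmaz vs Park: 2 for Yilmaz, 15 for Park — Park by 15–2.
Yilmaz vs Ekwueme: Yilmaz preferred on 2+1 = 3 ballots; Ekwueme wins 14–3.
Gupta vs Park: 2+1+6 = 9 for Gupta, 8 for Park — Gupta by 9–8.
Gupta vs Ekwueme: 2+1+6 = 9 for Gupta, 8 for Ekwueme — Gupta by 9–8.
Park vs Ekwueme: Park preferred on 6+2+1 = 9 ballots; Park wins 9–8.
Gupta wins every pairwise contest, so Gupta is the Condorcet winner.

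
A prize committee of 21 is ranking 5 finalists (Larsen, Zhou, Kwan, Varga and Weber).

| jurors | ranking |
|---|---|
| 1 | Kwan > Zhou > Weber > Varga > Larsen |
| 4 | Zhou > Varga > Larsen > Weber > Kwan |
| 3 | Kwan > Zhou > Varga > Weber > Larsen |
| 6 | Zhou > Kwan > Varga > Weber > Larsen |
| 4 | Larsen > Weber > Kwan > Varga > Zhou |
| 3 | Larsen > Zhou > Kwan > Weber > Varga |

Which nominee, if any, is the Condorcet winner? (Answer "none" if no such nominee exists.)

Check each pair by majority over 21 ballots:
Larsen vs Zhou: Larsen is ranked higher on 4+3 = 7 ballots, Zhou on 14. Zhou wins 14–7.
Larsen vs Kwan: Larsen, 11–10.
Larsen–Varga: Varga 14–7.
Larsen vs Weber: Larsen wins 11–10.
Zhou vs Kwan: 13 to 8, Zhou.
Zhou vs Varga: 1+4+3+6+3 = 17 for Zhou, 4 for Varga — Zhou by 17–4.
Zhou vs Weber: Zhou preferred on 1+4+3+6+3 = 17 ballots; Zhou wins 17–4.
Kwan vs Varga: Kwan preferred on 1+3+6+4+3 = 17 ballots; Kwan wins 17–4.
Kwan–Weber: Kwan 13–8.
Varga vs Weber: Varga wins 13–8.
Only Zhou has no losses; Zhou is the Condorcet winner.

Zhou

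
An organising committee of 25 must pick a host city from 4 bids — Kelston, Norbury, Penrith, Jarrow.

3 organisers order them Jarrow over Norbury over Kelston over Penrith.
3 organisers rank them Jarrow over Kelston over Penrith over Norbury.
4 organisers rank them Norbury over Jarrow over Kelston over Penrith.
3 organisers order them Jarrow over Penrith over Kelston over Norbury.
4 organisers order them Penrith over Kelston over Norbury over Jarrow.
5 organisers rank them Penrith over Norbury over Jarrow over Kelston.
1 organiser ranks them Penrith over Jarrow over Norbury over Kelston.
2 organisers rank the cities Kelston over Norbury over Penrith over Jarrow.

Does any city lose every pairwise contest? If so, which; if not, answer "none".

Kelston

Pairwise majorities:
Kelston vs Norbury: Norbury wins 13–12.
Kelston–Penrith: Penrith 13–12.
Kelston vs Jarrow: Jarrow, 19–6.
Norbury vs Penrith: Penrith, 16–9.
Norbury vs Jarrow: Norbury preferred on 4+4+5+2 = 15 ballots; Norbury wins 15–10.
Penrith vs Jarrow: 12 to 13, Jarrow.
Only Kelston has no wins; Kelston is the Condorcet loser.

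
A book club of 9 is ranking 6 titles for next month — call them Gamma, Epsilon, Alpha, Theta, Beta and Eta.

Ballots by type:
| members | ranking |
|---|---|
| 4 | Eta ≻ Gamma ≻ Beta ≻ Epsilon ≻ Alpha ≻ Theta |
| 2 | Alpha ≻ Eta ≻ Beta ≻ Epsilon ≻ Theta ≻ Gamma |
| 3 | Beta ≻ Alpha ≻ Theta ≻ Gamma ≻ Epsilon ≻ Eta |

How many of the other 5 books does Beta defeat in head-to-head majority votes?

Beta against each rival (9 members):
Beta vs Gamma: 2+3 = 5 for Beta, 4 for Gamma — Beta by 5–4.
Beta vs Epsilon: Beta, 9–0.
Beta vs Alpha: Beta wins 7–2.
Beta vs Theta: 9 to 0, Beta.
Beta vs Eta: 3 to 6, Eta.
Beta beats Gamma, Epsilon, Alpha, Theta; loses to Eta — 4 pairwise wins.

4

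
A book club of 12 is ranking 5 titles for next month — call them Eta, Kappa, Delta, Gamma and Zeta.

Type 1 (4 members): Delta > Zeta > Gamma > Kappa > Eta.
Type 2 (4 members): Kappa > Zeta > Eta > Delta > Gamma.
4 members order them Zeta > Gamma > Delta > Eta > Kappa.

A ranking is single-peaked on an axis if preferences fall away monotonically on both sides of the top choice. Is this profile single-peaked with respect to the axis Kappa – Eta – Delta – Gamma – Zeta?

no

Axis positions: Kappa=1, Eta=2, Delta=3, Gamma=4, Zeta=5.
Type 1: ranking walks positions 3-5-4-1-2; Zeta is ranked above Gamma even though Gamma lies between Zeta and the peak Delta on the axis — preferences dip and rise again. Not single-peaked.
Type 2: ranking walks positions 1-5-2-3-4; Zeta is ranked above Eta even though Eta lies between Zeta and the peak Kappa on the axis — preferences dip and rise again. Not single-peaked.
Type 3 (peak Zeta at position 5): ranking walks positions 5-4-3-2-1, expanding outward from the peak — single-peaked.
Type 1 violates single-peakedness, so the profile is not single-peaked on this axis.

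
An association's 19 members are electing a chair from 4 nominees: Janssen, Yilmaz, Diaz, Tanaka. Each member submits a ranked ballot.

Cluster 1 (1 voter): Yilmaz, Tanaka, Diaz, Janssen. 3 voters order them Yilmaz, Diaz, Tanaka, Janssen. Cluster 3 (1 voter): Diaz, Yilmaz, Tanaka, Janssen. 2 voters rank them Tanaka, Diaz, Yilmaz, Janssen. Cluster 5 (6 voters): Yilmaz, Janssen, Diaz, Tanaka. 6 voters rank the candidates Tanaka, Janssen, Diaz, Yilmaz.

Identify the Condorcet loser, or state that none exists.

none

Head-to-head results (19 voters):
Janssen vs Yilmaz: Yilmaz wins 13–6.
Janssen vs Diaz: Janssen wins 12–7.
Janssen vs Tanaka: 6 to 13, Tanaka.
Yilmaz–Diaz: Yilmaz 10–9.
Yilmaz vs Tanaka: Yilmaz, 11–8.
Diaz vs Tanaka: Diaz, 10–9.
No candidate is winless: Janssen beats Diaz; Yilmaz beats Janssen; Diaz beats Tanaka; Tanaka beats Janssen. There is no Condorcet loser.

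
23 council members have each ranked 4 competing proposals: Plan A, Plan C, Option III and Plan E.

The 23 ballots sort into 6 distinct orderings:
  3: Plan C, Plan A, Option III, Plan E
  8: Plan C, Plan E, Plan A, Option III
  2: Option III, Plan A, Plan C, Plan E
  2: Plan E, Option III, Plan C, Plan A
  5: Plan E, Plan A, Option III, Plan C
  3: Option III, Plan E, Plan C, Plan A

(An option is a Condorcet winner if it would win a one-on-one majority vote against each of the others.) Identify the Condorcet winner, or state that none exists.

Pairwise majorities:
Plan A vs Plan C: Plan A is ranked higher on 2+5 = 7 ballots, Plan C on 16. Plan C wins 16–7.
Plan A vs Option III: Plan A, 16–7.
Plan A–Plan E: Plan E 18–5.
Plan C vs Option III: Plan C is ranked higher on 3+8 = 11 ballots, Option III on 12. Option III wins 12–11.
Plan C vs Plan E: 13 to 10, Plan C.
Option III vs Plan E: 8 to 15, Plan E.
Every option loses at least once (Plan A loses to Plan C; Plan C loses to Option III; Option III loses to Plan A; Plan E loses to Plan C). The majority relation contains the cycle Plan A → Option III → Plan C → Plan A, so there is no Condorcet winner.

none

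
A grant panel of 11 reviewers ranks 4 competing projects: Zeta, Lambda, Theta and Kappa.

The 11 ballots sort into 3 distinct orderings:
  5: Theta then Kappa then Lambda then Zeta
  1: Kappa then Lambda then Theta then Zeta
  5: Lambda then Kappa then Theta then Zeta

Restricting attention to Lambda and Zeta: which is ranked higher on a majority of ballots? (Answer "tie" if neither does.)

Ballots ranking Lambda above Zeta: 5 + 1 + 5 = 11.
Ballots ranking Zeta above Lambda: 11 − 11 = 0.
Lambda wins the head-to-head 11–0.

Lambda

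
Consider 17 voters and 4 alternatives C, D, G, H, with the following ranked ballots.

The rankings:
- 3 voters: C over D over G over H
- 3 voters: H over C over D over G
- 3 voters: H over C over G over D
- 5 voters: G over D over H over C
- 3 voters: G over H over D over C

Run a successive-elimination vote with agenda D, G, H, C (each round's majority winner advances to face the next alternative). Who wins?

C

Round 1: D vs G — 6–11, G advances.
Round 2: G vs H — 11–6, G advances.
Round 3: G vs C — 8–9, C advances.
C survives the agenda.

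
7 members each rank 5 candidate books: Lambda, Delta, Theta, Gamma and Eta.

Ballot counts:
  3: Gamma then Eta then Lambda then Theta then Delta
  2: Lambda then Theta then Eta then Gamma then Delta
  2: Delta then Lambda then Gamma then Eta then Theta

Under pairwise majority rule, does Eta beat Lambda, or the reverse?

Lambda

Ballots ranking Eta above Lambda: 3.
Ballots ranking Lambda above Eta: 7 − 3 = 4.
Lambda wins the head-to-head 4–3.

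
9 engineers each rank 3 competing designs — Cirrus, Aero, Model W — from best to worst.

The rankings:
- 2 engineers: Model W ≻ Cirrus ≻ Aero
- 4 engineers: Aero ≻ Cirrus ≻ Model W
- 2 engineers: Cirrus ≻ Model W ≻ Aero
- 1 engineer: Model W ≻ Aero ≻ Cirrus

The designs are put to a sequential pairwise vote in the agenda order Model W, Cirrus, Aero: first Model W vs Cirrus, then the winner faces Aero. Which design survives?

Round 1: Model W vs Cirrus — 3–6, Cirrus advances.
Round 2: Cirrus vs Aero — 4–5, Aero advances.
Aero survives the agenda.

Aero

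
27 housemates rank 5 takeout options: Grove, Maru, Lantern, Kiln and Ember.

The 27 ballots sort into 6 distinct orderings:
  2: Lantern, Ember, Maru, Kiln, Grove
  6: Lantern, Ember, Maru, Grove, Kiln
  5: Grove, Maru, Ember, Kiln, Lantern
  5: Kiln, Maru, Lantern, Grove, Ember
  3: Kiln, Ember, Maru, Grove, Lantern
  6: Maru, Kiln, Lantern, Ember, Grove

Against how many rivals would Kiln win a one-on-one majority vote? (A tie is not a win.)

Kiln against each rival (27 friends):
Kiln vs Grove: 16 to 11, Kiln.
Kiln–Maru: Maru 19–8.
Kiln vs Lantern: Kiln preferred on 5+5+3+6 = 19 ballots; Kiln wins 19–8.
Kiln vs Ember: 5+3+6 = 14 for Kiln, 13 for Ember — Kiln by 14–13.
Kiln beats Grove, Lantern, Ember; loses to Maru — 3 pairwise wins.

3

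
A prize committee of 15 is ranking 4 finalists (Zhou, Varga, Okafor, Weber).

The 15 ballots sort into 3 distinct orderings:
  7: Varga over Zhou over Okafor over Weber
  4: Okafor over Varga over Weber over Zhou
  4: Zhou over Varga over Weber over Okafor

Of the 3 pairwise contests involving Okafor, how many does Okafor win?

Okafor against each rival (15 jurors):
Okafor vs Zhou: Zhou, 11–4.
Okafor vs Varga: Varga, 11–4.
Okafor vs Weber: Okafor wins 11–4.
Okafor beats Weber; loses to Zhou, Varga — 1 pairwise win.

1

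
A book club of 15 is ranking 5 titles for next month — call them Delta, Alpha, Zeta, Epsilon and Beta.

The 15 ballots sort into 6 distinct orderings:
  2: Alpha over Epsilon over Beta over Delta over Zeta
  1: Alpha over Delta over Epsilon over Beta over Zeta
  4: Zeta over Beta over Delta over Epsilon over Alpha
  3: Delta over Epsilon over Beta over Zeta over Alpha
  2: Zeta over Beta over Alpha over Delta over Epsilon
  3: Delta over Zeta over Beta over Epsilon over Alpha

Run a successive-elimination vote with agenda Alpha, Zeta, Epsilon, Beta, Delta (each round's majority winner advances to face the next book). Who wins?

Delta

Round 1: Alpha vs Zeta — 3–12, Zeta advances.
Round 2: Zeta vs Epsilon — 9–6, Zeta advances.
Round 3: Zeta vs Beta — 9–6, Zeta advances.
Round 4: Zeta vs Delta — 6–9, Delta advances.
The agenda winner is Delta.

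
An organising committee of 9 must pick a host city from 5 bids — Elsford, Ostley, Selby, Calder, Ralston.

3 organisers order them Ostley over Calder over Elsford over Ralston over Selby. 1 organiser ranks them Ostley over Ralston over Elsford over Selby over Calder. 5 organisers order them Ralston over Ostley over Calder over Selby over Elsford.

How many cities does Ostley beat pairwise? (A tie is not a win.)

Ostley against each rival (9 organisers):
Ostley vs Elsford: 3+1+5 = 9 for Ostley, 0 for Elsford — Ostley by 9–0.
Ostley vs Selby: 3+1+5 = 9 for Ostley, 0 for Selby — Ostley by 9–0.
Ostley vs Calder: 3+1+5 = 9 for Ostley, 0 for Calder — Ostley by 9–0.
Ostley vs Ralston: Ostley preferred on 3+1 = 4 ballots; Ralston wins 5–4.
Ostley beats Elsford, Selby, Calder; loses to Ralston — 3 pairwise wins.

3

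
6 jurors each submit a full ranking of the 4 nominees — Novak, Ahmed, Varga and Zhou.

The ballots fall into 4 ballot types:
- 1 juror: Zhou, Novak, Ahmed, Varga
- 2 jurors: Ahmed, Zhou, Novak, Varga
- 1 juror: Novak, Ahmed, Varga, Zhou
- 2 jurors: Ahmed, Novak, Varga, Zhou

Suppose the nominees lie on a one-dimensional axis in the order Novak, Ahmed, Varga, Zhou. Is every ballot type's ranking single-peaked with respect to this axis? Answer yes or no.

no

Axis positions: Novak=1, Ahmed=2, Varga=3, Zhou=4.
Ballot type 1: ranking walks positions 4-1-2-3; Novak is ranked above Varga even though Varga lies between Novak and the peak Zhou on the axis — preferences dip and rise again. Not single-peaked.
Ballot type 2: ranking walks positions 2-4-1-3; Zhou is ranked above Varga even though Varga lies between Zhou and the peak Ahmed on the axis — preferences dip and rise again. Not single-peaked.
Ballot type 3 (peak Novak at position 1): ranking walks positions 1-2-3-4, expanding outward from the peak — single-peaked.
Ballot type 4 (peak Ahmed at position 2): ranking walks positions 2-1-3-4, expanding outward from the peak — single-peaked.
Ballot type 1 violates single-peakedness, so the profile is not single-peaked on this axis.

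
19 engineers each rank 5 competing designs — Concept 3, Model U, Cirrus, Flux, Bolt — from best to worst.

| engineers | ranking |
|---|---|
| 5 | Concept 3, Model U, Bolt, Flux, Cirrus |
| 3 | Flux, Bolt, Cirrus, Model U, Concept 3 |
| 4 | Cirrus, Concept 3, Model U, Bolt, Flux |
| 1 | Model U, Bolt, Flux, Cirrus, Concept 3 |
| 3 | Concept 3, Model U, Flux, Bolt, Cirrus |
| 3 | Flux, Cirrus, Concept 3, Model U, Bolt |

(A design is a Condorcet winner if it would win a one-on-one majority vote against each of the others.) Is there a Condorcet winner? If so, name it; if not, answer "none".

none

Check each pair by majority over 19 ballots:
Concept 3 vs Model U: Concept 3 preferred on 5+4+3+3 = 15 ballots; Concept 3 wins 15–4.
Concept 3 vs Cirrus: Concept 3 is ranked higher on 5+3 = 8 ballots, Cirrus on 11. Cirrus wins 11–8.
Concept 3 vs Flux: Concept 3 is ranked higher on 5+4+3 = 12 ballots, Flux on 7. Concept 3 wins 12–7.
Concept 3 vs Bolt: 5+4+3+3 = 15 for Concept 3, 4 for Bolt — Concept 3 by 15–4.
Model U vs Cirrus: Model U preferred on 5+1+3 = 9 ballots; Cirrus wins 10–9.
Model U vs Flux: 13 to 6, Model U.
Model U vs Bolt: 5+4+1+3+3 = 16 for Model U, 3 for Bolt — Model U by 16–3.
Cirrus vs Flux: Cirrus preferred on 4 ballots; Flux wins 15–4.
Cirrus vs Bolt: Cirrus is ranked higher on 4+3 = 7 ballots, Bolt on 12. Bolt wins 12–7.
Flux vs Bolt: 9 to 10, Bolt.
Every design loses at least once (Concept 3 loses to Cirrus; Model U loses to Concept 3; Cirrus loses to Flux; Flux loses to Concept 3; Bolt loses to Concept 3). The majority relation contains the cycle Concept 3 beats Flux beats Cirrus beats Concept 3, so there is no Condorcet winner.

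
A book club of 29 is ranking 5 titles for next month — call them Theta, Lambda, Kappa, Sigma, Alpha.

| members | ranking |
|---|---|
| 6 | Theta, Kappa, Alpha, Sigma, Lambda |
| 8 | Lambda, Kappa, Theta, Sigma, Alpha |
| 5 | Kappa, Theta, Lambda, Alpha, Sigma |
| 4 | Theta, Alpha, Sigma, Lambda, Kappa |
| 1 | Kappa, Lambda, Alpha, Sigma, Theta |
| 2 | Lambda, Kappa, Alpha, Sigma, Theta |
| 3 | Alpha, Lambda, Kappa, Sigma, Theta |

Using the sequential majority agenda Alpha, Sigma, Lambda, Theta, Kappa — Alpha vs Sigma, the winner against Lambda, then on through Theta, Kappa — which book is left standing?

Round 1: Alpha vs Sigma — 21–8, Alpha advances.
Round 2: Alpha vs Lambda — 13–16, Lambda advances.
Round 3: Lambda vs Theta — 14–15, Theta advances.
Round 4: Theta vs Kappa — 10–19, Kappa advances.
The agenda winner is Kappa.

Kappa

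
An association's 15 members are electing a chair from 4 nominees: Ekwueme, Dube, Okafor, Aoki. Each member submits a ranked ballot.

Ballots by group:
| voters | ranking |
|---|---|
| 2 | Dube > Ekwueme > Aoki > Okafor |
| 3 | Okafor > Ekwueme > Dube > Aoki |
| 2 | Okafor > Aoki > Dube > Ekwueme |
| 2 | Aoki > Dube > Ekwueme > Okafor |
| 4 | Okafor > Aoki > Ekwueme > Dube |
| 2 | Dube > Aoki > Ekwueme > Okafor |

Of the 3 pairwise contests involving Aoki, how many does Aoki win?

Aoki against each rival (15 voters):
Aoki vs Ekwueme: Aoki, 10–5.
Aoki vs Dube: 2+2+4 = 8 for Aoki, 7 for Dube — Aoki by 8–7.
Aoki vs Okafor: Okafor wins 9–6.
Aoki beats Ekwueme, Dube; loses to Okafor — 2 pairwise wins.

2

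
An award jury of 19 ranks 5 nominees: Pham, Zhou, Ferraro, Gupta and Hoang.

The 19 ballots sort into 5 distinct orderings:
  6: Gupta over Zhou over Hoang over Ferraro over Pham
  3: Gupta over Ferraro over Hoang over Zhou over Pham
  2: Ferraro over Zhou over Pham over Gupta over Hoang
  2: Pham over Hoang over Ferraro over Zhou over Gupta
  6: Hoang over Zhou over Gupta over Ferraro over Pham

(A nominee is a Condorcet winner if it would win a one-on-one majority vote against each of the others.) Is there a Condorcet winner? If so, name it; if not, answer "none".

none

Head-to-head results (19 jurors):
Pham–Zhou: Zhou 17–2.
Pham vs Ferraro: Ferraro, 17–2.
Pham vs Gupta: Gupta wins 15–4.
Pham vs Hoang: Hoang wins 15–4.
Zhou–Ferraro: Zhou 12–7.
Zhou vs Gupta: Zhou, 10–9.
Zhou vs Hoang: Hoang wins 11–8.
Ferraro vs Gupta: Gupta, 15–4.
Ferraro vs Hoang: Hoang, 14–5.
Gupta–Hoang: Gupta 11–8.
No nominee is unbeaten: Pham loses to Zhou; Zhou loses to Hoang; Ferraro loses to Zhou; Gupta loses to Zhou; Hoang loses to Gupta. In particular Zhou > Gupta > Hoang > Zhou is a majority cycle — no Condorcet winner exists.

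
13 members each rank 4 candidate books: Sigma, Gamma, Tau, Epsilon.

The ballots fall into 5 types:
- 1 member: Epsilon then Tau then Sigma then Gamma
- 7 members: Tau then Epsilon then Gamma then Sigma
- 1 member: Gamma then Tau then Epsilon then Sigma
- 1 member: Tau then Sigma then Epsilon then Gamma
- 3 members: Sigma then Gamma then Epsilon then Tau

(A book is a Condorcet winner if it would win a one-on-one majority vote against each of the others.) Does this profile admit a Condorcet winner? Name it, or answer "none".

Check each pair by majority over 13 ballots:
Sigma vs Gamma: Gamma wins 8–5.
Sigma vs Tau: Tau wins 10–3.
Sigma vs Epsilon: Epsilon, 9–4.
Gamma vs Tau: Tau, 9–4.
Gamma vs Epsilon: Epsilon wins 9–4.
Tau vs Epsilon: Tau, 9–4.
Tau wins every pairwise contest, so Tau is the Condorcet winner.

Tau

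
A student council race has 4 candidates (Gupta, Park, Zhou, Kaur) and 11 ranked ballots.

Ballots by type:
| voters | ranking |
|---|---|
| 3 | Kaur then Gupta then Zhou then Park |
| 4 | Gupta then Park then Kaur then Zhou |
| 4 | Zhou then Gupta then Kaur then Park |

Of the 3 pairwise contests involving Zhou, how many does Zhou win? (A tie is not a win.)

1

Zhou against each rival (11 voters):
Zhou vs Gupta: 4 to 7, Gupta.
Zhou vs Park: Zhou is ranked higher on 3+4 = 7 ballots, Park on 4. Zhou wins 7–4.
Zhou vs Kaur: Kaur, 7–4.
Zhou beats Park; loses to Gupta, Kaur — 1 pairwise win.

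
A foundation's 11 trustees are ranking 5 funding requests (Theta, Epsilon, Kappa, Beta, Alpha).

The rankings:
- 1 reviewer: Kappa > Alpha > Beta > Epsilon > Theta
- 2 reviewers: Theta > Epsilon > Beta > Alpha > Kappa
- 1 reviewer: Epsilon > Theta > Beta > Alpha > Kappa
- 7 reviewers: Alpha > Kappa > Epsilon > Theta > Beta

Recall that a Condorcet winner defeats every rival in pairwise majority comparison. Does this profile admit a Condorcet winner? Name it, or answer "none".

Pairwise majorities:
Theta vs Epsilon: Theta preferred on 2 ballots; Epsilon wins 9–2.
Theta vs Kappa: 3 to 8, Kappa.
Theta vs Beta: Theta is ranked higher on 2+1+7 = 10 ballots, Beta on 1. Theta wins 10–1.
Theta vs Alpha: Theta preferred on 2+1 = 3 ballots; Alpha wins 8–3.
Epsilon vs Kappa: Epsilon is ranked higher on 2+1 = 3 ballots, Kappa on 8. Kappa wins 8–3.
Epsilon–Beta: Epsilon 10–1.
Epsilon vs Alpha: Alpha wins 8–3.
Kappa vs Beta: 1+7 = 8 for Kappa, 3 for Beta — Kappa by 8–3.
Kappa vs Alpha: Alpha wins 10–1.
Beta vs Alpha: 3 to 8, Alpha.
Alpha beats each of Theta, Epsilon, Kappa, Beta — Alpha is the Condorcet winner.

Alpha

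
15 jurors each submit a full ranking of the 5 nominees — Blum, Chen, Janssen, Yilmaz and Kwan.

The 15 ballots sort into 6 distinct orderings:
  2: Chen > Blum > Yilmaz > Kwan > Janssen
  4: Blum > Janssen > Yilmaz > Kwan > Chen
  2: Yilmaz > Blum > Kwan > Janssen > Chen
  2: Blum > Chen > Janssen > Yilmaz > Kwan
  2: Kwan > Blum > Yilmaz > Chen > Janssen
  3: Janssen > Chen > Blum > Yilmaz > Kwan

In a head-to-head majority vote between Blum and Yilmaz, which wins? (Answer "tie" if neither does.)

Ballots ranking Blum above Yilmaz: 2 + 4 + 2 + 2 + 3 = 13.
Ballots ranking Yilmaz above Blum: 15 − 13 = 2.
Blum wins the head-to-head 13–2.

Blum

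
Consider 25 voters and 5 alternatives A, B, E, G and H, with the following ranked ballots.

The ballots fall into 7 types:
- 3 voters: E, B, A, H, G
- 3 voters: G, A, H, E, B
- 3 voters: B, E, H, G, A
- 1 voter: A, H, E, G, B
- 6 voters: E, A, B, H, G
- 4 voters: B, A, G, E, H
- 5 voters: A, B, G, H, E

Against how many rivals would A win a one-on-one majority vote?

4

A against each rival (25 voters):
A vs B: 3+1+6+5 = 15 for A, 10 for B — A by 15–10.
A vs E: A is ranked higher on 3+1+4+5 = 13 ballots, E on 12. A wins 13–12.
A vs G: A preferred on 3+1+6+4+5 = 19 ballots; A wins 19–6.
A–H: A 22–3.
A beats B, E, G, H — 4 pairwise wins.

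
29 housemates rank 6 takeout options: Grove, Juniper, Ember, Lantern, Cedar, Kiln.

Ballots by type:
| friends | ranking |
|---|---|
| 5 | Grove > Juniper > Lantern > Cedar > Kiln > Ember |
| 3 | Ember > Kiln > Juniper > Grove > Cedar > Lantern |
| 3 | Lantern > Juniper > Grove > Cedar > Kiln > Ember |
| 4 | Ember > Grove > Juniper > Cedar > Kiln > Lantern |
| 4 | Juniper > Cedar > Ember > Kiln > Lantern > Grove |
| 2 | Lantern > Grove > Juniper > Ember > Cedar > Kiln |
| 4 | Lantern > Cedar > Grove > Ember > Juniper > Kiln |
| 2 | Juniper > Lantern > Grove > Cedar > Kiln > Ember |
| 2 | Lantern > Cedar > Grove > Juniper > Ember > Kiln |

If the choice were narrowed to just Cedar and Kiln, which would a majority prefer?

Ballots ranking Cedar above Kiln: 5 + 3 + 4 + 4 + 2 + 4 + 2 + 2 = 26.
Ballots ranking Kiln above Cedar: 29 − 26 = 3.
Cedar wins the head-to-head 26–3.

Cedar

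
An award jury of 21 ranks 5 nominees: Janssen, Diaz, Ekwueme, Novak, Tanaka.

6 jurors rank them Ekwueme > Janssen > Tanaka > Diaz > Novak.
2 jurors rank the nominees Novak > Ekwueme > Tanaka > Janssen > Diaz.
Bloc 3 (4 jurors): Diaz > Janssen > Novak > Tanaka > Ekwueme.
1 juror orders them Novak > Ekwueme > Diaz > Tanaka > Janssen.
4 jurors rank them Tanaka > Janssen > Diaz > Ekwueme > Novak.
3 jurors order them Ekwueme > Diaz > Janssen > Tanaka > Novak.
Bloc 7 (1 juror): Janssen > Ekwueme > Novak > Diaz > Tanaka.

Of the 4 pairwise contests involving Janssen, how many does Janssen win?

Janssen against each rival (21 jurors):
Janssen vs Diaz: Janssen is ranked higher on 6+2+4+1 = 13 ballots, Diaz on 8. Janssen wins 13–8.
Janssen vs Ekwueme: 9 to 12, Ekwueme.
Janssen vs Novak: Janssen preferred on 6+4+4+3+1 = 18 ballots; Janssen wins 18–3.
Janssen vs Tanaka: Janssen preferred on 6+4+3+1 = 14 ballots; Janssen wins 14–7.
Janssen beats Diaz, Novak, Tanaka; loses to Ekwueme — 3 pairwise wins.

3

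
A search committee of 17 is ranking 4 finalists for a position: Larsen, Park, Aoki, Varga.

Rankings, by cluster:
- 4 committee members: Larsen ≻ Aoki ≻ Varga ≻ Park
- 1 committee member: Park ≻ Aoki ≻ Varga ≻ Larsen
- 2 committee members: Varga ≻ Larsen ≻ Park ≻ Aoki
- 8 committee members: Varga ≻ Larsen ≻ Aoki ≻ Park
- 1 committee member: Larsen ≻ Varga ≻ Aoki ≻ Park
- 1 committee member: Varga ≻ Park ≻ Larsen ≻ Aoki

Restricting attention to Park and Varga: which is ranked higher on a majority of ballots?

Ballots ranking Park above Varga: 1.
Ballots ranking Varga above Park: 17 − 1 = 16.
Varga wins the head-to-head 16–1.

Varga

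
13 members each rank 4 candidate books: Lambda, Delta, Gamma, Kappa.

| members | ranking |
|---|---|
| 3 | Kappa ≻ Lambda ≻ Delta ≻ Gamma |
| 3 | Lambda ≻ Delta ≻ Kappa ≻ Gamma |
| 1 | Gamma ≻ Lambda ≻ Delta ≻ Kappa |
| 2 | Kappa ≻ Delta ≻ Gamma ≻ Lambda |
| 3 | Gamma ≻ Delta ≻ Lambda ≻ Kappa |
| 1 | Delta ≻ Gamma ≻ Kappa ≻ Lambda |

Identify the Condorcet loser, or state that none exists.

Head-to-head results (13 members):
Lambda vs Delta: Lambda preferred on 3+3+1 = 7 ballots; Lambda wins 7–6.
Lambda vs Gamma: 6 to 7, Gamma.
Lambda vs Kappa: Lambda, 7–6.
Delta vs Gamma: Delta preferred on 3+3+2+1 = 9 ballots; Delta wins 9–4.
Delta vs Kappa: 3+1+3+1 = 8 for Delta, 5 for Kappa — Delta by 8–5.
Gamma–Kappa: Kappa 8–5.
No book is winless: Lambda beats Delta; Delta beats Gamma; Gamma beats Lambda; Kappa beats Gamma. There is no Condorcet loser.

none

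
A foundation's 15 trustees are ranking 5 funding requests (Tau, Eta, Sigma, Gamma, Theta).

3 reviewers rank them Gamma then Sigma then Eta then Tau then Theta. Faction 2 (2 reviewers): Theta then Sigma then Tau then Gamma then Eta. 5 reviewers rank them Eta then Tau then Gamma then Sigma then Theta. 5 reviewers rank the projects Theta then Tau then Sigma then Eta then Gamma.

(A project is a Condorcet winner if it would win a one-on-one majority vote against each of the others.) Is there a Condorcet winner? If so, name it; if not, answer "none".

Pairwise majorities:
Tau vs Eta: Eta, 8–7.
Tau vs Sigma: Tau, 10–5.
Tau vs Gamma: Tau wins 12–3.
Tau vs Theta: Tau wins 8–7.
Eta–Sigma: Sigma 10–5.
Eta vs Gamma: Eta, 10–5.
Eta–Theta: Eta 8–7.
Sigma–Gamma: Gamma 8–7.
Sigma vs Theta: Sigma wins 8–7.
Gamma vs Theta: Gamma, 8–7.
Each project drops at least one matchup (Tau loses to Eta; Eta loses to Sigma; Sigma loses to Tau; Gamma loses to Tau; Theta loses to Tau); the cycle Tau beats Sigma beats Eta beats Tau rules out a Condorcet winner.

none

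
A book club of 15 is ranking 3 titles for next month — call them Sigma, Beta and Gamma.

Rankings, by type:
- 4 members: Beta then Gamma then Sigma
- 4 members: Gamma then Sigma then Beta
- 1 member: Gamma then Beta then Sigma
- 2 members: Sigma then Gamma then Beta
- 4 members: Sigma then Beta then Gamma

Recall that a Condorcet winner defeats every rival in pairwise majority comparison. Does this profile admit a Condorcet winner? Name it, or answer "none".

Pairwise majorities:
Sigma vs Beta: Sigma wins 10–5.
Sigma vs Gamma: Gamma, 9–6.
Beta vs Gamma: Beta wins 8–7.
Each book drops at least one matchup (Sigma loses to Gamma; Beta loses to Sigma; Gamma loses to Beta); the cycle Sigma → Beta → Gamma → Sigma rules out a Condorcet winner.

none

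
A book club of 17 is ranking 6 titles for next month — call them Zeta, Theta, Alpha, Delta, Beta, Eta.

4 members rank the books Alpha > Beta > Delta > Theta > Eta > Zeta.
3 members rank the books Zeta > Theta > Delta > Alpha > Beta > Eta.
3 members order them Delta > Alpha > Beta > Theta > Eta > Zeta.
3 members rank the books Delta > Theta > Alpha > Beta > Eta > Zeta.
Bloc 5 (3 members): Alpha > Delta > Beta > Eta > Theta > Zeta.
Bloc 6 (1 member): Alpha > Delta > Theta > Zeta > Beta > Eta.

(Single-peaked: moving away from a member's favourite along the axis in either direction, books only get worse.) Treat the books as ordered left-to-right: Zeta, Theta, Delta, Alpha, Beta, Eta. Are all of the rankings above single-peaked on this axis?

Axis positions: Zeta=1, Theta=2, Delta=3, Alpha=4, Beta=5, Eta=6.
Bloc 1 (peak Alpha at position 4): ranking walks positions 4-5-3-2-6-1, expanding outward from the peak — single-peaked.
Bloc 2 (peak Zeta at position 1): ranking walks positions 1-2-3-4-5-6, expanding outward from the peak — single-peaked.
Bloc 3 (peak Delta at position 3): ranking walks positions 3-4-5-2-6-1, expanding outward from the peak — single-peaked.
Bloc 4 (peak Delta at position 3): ranking walks positions 3-2-4-5-6-1, expanding outward from the peak — single-peaked.
Bloc 5 (peak Alpha at position 4): ranking walks positions 4-3-5-6-2-1, expanding outward from the peak — single-peaked.
Bloc 6 (peak Alpha at position 4): ranking walks positions 4-3-2-1-5-6, expanding outward from the peak — single-peaked.
Every ranking is single-peaked on this axis.

yes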